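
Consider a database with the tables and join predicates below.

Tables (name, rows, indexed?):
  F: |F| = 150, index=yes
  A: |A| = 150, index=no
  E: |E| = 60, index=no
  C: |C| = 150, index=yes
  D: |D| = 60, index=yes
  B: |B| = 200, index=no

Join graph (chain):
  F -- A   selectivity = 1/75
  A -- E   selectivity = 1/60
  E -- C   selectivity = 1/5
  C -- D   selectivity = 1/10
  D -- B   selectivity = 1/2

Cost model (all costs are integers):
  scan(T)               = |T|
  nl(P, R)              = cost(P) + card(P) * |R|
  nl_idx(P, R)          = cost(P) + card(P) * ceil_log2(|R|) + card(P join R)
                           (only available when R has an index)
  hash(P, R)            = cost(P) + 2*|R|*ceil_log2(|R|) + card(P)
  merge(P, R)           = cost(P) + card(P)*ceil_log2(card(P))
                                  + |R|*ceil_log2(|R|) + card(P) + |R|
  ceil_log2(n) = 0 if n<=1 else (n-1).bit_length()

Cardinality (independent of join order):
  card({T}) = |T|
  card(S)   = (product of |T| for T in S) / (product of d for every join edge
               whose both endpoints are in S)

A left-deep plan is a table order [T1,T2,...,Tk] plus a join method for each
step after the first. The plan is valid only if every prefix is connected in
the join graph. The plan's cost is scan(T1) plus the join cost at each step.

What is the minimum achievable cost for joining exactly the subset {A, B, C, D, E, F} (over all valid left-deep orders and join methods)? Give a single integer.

Selinger DP over subsets of {A,B,C,D,E,F}:
  {F}: scan cost=150, card=150
  {A}: scan cost=150, card=150
  {E}: scan cost=60, card=60
  {C}: scan cost=150, card=150
  {D}: scan cost=60, card=60
  {B}: scan cost=200, card=200
  {AF}: card=300; try (F,nl_idx)→1650, (F,hash)→2700, (A,hash)→2700, (F,merge)→2850, (A,merge)→2850, (F,nl)→22650 …(+1); best=1650 via (F,nl_idx)
  {AE}: card=150; try (E,hash)→1020, (A,merge)→1830, (E,merge)→1920, (A,hash)→2520, (A,nl)→9060, (E,nl)→9150; best=1020 via (E,hash)
  {CE}: card=1800; try (E,hash)→1020, (C,merge)→1830, (E,merge)→1920, (C,nl_idx)→2340, (C,hash)→2520, (C,nl)→9060 …(+1); best=1020 via (E,hash)
  {CD}: card=900; try (D,hash)→1020, (C,nl_idx)→1440, (C,merge)→1830, (D,merge)→1920, (D,nl_idx)→1950, (C,hash)→2520 …(+2); best=1020 via (D,hash)
  {BD}: card=6000; try (D,hash)→1120, (B,merge)→2280, (D,merge)→2420, (B,hash)→3320, (D,nl_idx)→7400, (B,nl)→12060 …(+1); best=1120 via (D,hash)
  {AEF}: card=300; try (F,nl_idx)→2520, (E,hash)→2670, (F,hash)→3570, (F,merge)→3720, (E,merge)→5070, (E,nl)→19650 …(+1); best=2520 via (F,nl_idx)
  {ACE}: card=4500; try (C,hash)→3570, (C,merge)→3720, (A,hash)→5220, (C,nl_idx)→6720, (C,nl)→23520, (A,merge)→23970 …(+1); best=3570 via (C,hash)
  {CDE}: card=10800; try (E,hash)→2640, (D,hash)→3540, (E,merge)→11340, (D,nl_idx)→22620, (D,merge)→23040, (E,nl)→55020 …(+1); best=2640 via (E,hash)
  {BCD}: card=90000; try (B,hash)→5120, (C,hash)→9520, (B,merge)→12720, (C,merge)→86470, (C,nl_idx)→139120, (B,nl)→181020 …(+1); best=5120 via (B,hash)
  {ACEF}: card=9000; try (C,hash)→5220, (C,merge)→6870, (F,hash)→10470, (C,nl_idx)→13920, (C,nl)→47520, (F,nl_idx)→48570 …(+2); best=5220 via (C,hash)
  {ACDE}: card=27000; try (D,hash)→8790, (A,hash)→15840, (D,nl_idx)→57570, (D,merge)→66990, (A,merge)→165990, (D,nl)→273570 …(+1); best=8790 via (D,hash)
  {BCDE}: card=1080000; try (B,hash)→16640, (E,hash)→95840, (B,merge)→166440, (E,merge)→1625540, (B,nl)→2162640, (E,nl)→5405120; best=16640 via (B,hash)
  {ACDEF}: card=54000; try (D,hash)→14940, (F,hash)→38190, (D,nl_idx)→113220, (D,merge)→140640, (F,nl_idx)→278790, (F,merge)→442140 …(+2); best=14940 via (D,hash)
  {ABCDE}: card=2700000; try (B,hash)→38990, (B,merge)→442590, (A,hash)→1099040, (B,nl)→5408790, (A,merge)→23777990, (A,nl)→162016640; best=38990 via (B,hash)
  {ABCDEF}: card=5400000; try (B,hash)→72140, (B,merge)→934740, (F,hash)→2741390, (B,nl)→10814940, (F,nl_idx)→27038990, (F,merge)→62140340 …(+1); best=72140 via (B,hash)

72140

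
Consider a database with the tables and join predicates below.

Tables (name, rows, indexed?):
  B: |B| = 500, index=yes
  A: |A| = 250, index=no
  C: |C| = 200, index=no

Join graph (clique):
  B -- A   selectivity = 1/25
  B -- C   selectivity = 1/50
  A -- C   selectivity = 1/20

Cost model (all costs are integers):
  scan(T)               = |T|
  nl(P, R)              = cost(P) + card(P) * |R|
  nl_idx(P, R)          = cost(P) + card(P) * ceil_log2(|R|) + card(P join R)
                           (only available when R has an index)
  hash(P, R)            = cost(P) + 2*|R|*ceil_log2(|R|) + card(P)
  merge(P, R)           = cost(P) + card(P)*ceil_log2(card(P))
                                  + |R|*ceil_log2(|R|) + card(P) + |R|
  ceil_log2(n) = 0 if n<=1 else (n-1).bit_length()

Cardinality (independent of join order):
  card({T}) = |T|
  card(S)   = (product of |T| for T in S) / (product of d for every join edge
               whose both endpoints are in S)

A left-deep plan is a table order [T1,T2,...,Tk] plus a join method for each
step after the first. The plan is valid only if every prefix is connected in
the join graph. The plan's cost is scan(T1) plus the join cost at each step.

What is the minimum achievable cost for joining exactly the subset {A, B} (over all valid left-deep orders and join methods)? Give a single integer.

Selinger DP over subsets of {A,B}:
  {B}: scan cost=500, card=500
  {A}: scan cost=250, card=250
  {AB}: card=5000; try (A,hash)→5000, (B,merge)→7500, (B,nl_idx)→7500, (A,merge)→7750, (B,hash)→9500, (B,nl)→125250 …(+1); best=5000 via (A,hash)

5000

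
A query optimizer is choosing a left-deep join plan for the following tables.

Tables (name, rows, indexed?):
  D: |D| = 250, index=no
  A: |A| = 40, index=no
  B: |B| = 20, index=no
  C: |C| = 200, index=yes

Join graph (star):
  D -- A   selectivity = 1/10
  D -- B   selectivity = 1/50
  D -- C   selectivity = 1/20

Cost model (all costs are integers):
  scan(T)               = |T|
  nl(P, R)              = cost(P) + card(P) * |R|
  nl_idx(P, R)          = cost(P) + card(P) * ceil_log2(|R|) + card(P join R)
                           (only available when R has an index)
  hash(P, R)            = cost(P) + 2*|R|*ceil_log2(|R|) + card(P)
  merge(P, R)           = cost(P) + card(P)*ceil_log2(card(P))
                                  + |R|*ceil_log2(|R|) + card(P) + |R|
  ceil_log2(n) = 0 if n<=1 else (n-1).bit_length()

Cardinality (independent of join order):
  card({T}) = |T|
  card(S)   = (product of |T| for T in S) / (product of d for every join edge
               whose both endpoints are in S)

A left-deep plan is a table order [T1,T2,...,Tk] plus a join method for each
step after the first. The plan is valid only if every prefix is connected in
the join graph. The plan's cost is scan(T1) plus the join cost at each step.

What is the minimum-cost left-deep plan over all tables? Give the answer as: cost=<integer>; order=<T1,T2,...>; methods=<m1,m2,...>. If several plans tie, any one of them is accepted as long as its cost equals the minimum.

cost=3980; order=D,B,C,A; methods=hash,nl_idx,hash

Selinger DP (subsets sized 1..n):
  {D}: scan cost=250, card=250
  {A}: scan cost=40, card=40
  {B}: scan cost=20, card=20
  {C}: scan cost=200, card=200
  {AD}: card=1000; try (A,hash)→980, (D,merge)→2570, (A,merge)→2780, (D,hash)→4080, (D,nl)→10040, (A,nl)→10250; best=980 via (A,hash)
  {BD}: card=100; try (B,hash)→700, (D,merge)→2390, (B,merge)→2620, (D,hash)→4040, (D,nl)→5020, (B,nl)→5250; best=700 via (B,hash)
  {CD}: card=2500; try (C,hash)→3700, (D,merge)→4250, (C,merge)→4300, (D,hash)→4400, (C,nl_idx)→4750, (D,nl)→50200 …(+1); best=3700 via (C,hash)
  {ABD}: card=400; try (A,hash)→1280, (A,merge)→1780, (B,hash)→2180, (A,nl)→4700, (B,merge)→12100, (B,nl)→20980; best=1280 via (A,hash)
  {ACD}: card=10000; try (C,hash)→5180, (A,hash)→6680, (C,merge)→13780, (C,nl_idx)→18980, (A,merge)→36480, (A,nl)→103700 …(+1); best=5180 via (C,hash)
  {BCD}: card=1000; try (C,nl_idx)→2500, (C,merge)→3300, (C,hash)→4000, (B,hash)→6400, (C,nl)→20700, (B,merge)→36320 …(+1); best=2500 via (C,nl_idx)
  {ABCD}: card=4000; try (A,hash)→3980, (C,hash)→4880, (C,merge)→7080, (C,nl_idx)→8480, (A,merge)→13780, (B,hash)→15380 …(+4); best=3980 via (A,hash)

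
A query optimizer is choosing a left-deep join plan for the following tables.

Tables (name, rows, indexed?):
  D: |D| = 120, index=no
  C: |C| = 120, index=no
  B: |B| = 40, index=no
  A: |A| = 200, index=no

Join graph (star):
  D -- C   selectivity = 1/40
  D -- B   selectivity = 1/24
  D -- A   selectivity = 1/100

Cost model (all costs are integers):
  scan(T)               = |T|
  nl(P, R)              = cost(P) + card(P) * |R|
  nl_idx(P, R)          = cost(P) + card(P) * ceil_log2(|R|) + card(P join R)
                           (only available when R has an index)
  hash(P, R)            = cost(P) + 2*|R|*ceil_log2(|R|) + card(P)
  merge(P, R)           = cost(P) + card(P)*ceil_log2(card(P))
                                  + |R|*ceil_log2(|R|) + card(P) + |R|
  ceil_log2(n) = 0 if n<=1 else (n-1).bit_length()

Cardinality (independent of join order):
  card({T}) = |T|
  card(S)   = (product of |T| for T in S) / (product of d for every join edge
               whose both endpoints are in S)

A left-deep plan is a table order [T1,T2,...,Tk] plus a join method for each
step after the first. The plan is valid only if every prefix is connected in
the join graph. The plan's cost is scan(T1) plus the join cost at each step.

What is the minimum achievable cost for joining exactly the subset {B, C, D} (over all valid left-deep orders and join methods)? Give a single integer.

Selinger DP over subsets of {B,C,D}:
  {D}: scan cost=120, card=120
  {C}: scan cost=120, card=120
  {B}: scan cost=40, card=40
  {CD}: card=360; try (D,hash)→1920, (C,hash)→1920, (D,merge)→2040, (C,merge)→2040, (D,nl)→14520, (C,nl)→14520; best=1920 via (D,hash)
  {BD}: card=200; try (B,hash)→720, (D,merge)→1280, (B,merge)→1360, (D,hash)→1760, (D,nl)→4840, (B,nl)→4920; best=720 via (B,hash)
  {BCD}: card=600; try (C,hash)→2600, (B,hash)→2760, (C,merge)→3480, (B,merge)→5800, (B,nl)→16320, (C,nl)→24720; best=2600 via (C,hash)

2600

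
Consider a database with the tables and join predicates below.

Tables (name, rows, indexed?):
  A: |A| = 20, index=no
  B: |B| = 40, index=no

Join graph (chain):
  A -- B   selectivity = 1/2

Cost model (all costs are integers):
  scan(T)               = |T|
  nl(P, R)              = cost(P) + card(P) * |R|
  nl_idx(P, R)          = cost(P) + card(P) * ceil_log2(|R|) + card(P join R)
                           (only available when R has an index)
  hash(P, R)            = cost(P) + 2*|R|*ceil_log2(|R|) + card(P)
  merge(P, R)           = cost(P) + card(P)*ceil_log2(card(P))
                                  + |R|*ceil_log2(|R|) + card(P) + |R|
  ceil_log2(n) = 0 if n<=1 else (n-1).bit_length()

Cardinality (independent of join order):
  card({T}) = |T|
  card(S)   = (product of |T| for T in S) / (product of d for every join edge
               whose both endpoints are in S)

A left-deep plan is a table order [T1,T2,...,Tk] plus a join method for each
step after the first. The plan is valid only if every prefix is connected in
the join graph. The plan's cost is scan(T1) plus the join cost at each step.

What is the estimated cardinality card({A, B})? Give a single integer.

Tables in S: A(20), B(40)
Edges inside S: A-B(d=2)
numerator = 20 * 40 = 800
denominator = 2 = 2
card(S) = 800 / 2 = 400

400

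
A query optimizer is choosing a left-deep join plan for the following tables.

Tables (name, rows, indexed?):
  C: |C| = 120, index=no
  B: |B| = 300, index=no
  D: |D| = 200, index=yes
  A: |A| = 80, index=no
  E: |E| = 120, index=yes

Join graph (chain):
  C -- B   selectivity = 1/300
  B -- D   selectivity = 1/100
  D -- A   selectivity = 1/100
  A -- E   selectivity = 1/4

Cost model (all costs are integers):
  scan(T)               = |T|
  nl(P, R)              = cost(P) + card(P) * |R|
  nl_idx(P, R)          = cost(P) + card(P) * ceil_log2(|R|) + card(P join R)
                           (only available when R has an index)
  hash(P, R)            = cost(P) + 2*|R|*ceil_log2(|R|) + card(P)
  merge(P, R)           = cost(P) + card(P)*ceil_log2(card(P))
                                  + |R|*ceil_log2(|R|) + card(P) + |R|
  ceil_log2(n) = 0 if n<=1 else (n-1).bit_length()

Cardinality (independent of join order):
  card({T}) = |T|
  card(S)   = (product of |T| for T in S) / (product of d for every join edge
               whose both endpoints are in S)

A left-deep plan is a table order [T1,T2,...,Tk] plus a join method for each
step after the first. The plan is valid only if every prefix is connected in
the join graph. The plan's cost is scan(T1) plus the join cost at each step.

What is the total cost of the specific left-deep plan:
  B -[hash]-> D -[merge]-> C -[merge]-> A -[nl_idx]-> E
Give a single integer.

21264

step 1: scan B: cost=300, card=300
step 2: join D via hash
    card(P join D) = 300*200/(100) = 600
    cost = 300 + 2*200*8 + 300 = 3800
step 3: join C via merge
    card(P join C) = 600*120/(300) = 240
    cost = 3800 + 600*10 + 120*7 + 600 + 120 = 11360
step 4: join A via merge
    card(P join A) = 240*80/(100) = 192
    cost = 11360 + 240*8 + 80*7 + 240 + 80 = 14160
step 5: join E via nl_idx
    card(P join E) = 192*120/(4) = 5760
    cost = 14160 + 192*7 + 5760 = 21264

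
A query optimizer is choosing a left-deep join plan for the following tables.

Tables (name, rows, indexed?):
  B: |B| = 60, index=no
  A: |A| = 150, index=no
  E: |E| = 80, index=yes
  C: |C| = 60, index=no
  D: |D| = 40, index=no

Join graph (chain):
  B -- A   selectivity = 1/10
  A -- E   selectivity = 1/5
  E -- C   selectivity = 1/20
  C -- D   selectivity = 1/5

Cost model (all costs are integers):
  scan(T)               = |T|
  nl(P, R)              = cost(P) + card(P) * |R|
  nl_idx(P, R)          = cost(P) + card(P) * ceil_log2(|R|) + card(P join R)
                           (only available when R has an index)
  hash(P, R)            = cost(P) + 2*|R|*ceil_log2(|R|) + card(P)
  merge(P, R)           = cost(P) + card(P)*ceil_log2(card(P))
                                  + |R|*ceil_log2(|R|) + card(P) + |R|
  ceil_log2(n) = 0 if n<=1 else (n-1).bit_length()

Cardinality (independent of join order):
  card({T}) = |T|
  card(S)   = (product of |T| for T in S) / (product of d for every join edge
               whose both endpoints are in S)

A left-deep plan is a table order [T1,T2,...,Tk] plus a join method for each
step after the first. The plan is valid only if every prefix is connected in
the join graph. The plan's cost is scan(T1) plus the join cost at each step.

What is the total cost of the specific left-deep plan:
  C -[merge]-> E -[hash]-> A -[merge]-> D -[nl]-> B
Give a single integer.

3560840

step 1: scan C: cost=60, card=60
step 2: join E via merge
    card(P join E) = 60*80/(20) = 240
    cost = 60 + 60*6 + 80*7 + 60 + 80 = 1120
step 3: join A via hash
    card(P join A) = 240*150/(5) = 7200
    cost = 1120 + 2*150*8 + 240 = 3760
step 4: join D via merge
    card(P join D) = 7200*40/(5) = 57600
    cost = 3760 + 7200*13 + 40*6 + 7200 + 40 = 104840
step 5: join B via nl
    card(P join B) = 57600*60/(10) = 345600
    cost = 104840 + 57600*60 = 3560840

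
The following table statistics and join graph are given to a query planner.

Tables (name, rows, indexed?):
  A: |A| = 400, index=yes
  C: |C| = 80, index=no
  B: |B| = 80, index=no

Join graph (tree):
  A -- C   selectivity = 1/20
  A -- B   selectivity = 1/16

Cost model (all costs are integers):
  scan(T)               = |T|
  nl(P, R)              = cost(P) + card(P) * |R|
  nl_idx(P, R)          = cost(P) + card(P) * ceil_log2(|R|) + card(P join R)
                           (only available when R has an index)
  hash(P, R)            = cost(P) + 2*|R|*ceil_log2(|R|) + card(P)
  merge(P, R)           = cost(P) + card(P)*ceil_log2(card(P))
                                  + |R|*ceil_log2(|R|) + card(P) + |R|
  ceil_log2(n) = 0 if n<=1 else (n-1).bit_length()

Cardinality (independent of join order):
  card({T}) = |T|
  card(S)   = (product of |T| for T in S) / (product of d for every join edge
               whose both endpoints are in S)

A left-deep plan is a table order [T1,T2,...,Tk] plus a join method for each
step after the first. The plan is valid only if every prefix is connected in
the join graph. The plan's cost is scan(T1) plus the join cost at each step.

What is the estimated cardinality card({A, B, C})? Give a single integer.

8000

Tables in S: A(400), B(80), C(80)
Edges inside S: A-C(d=20), A-B(d=16)
numerator = 400 * 80 * 80 = 2560000
denominator = 20 * 16 = 320
card(S) = 2560000 / 320 = 8000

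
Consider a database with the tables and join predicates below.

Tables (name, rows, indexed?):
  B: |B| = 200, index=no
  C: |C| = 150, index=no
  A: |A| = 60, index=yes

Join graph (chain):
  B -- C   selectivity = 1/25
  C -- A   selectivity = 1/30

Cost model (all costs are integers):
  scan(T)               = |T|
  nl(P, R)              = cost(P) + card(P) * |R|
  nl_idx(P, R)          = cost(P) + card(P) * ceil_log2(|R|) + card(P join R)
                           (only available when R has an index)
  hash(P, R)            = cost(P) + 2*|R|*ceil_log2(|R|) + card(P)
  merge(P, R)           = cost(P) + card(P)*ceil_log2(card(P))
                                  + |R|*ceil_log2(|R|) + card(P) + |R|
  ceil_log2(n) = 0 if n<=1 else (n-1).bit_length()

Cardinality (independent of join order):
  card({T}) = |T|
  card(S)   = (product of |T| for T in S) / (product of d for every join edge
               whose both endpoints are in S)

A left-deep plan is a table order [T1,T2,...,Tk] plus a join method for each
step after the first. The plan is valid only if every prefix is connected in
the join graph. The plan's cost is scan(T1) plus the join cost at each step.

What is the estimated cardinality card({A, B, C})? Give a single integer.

Tables in S: A(60), B(200), C(150)
Edges inside S: B-C(d=25), C-A(d=30)
numerator = 60 * 200 * 150 = 1800000
denominator = 25 * 30 = 750
card(S) = 1800000 / 750 = 2400

2400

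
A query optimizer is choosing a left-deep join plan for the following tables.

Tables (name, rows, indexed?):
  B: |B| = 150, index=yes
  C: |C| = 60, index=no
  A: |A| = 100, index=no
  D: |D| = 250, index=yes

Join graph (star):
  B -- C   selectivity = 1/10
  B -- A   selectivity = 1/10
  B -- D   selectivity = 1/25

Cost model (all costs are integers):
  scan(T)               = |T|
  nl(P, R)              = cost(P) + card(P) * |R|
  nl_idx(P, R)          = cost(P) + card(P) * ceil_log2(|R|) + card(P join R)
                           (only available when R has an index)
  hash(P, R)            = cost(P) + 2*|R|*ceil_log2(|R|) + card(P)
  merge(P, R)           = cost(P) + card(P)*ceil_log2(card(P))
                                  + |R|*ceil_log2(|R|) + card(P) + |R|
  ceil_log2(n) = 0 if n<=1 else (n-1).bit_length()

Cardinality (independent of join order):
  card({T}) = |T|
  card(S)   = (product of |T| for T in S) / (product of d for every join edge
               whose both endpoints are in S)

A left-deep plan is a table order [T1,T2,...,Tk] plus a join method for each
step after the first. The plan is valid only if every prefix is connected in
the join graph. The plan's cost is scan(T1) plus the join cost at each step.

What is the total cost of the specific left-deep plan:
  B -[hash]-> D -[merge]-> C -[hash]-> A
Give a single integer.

step 1: scan B: cost=150, card=150
step 2: join D via hash
    card(P join D) = 150*250/(25) = 1500
    cost = 150 + 2*250*8 + 150 = 4300
step 3: join C via merge
    card(P join C) = 1500*60/(10) = 9000
    cost = 4300 + 1500*11 + 60*6 + 1500 + 60 = 22720
step 4: join A via hash
    card(P join A) = 9000*100/(10) = 90000
    cost = 22720 + 2*100*7 + 9000 = 33120

33120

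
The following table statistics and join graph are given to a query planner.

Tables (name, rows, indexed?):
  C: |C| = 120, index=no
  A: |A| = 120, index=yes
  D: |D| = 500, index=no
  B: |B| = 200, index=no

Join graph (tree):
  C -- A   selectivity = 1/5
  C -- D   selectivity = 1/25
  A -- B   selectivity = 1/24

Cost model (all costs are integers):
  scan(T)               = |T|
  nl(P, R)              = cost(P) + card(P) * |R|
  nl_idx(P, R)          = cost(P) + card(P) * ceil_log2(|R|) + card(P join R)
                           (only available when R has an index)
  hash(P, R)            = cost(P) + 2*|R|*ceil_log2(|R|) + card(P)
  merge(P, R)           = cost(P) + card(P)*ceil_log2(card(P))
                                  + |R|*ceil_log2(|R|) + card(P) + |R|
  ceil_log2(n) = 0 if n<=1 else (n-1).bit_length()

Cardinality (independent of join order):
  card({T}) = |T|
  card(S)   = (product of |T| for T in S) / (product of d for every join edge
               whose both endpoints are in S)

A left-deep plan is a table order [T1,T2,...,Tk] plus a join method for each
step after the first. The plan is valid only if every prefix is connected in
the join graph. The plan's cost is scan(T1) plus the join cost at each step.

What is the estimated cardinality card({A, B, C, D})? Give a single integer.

480000

Tables in S: A(120), B(200), C(120), D(500)
Edges inside S: C-A(d=5), C-D(d=25), A-B(d=24)
numerator = 120 * 200 * 120 * 500 = 1440000000
denominator = 5 * 25 * 24 = 3000
card(S) = 1440000000 / 3000 = 480000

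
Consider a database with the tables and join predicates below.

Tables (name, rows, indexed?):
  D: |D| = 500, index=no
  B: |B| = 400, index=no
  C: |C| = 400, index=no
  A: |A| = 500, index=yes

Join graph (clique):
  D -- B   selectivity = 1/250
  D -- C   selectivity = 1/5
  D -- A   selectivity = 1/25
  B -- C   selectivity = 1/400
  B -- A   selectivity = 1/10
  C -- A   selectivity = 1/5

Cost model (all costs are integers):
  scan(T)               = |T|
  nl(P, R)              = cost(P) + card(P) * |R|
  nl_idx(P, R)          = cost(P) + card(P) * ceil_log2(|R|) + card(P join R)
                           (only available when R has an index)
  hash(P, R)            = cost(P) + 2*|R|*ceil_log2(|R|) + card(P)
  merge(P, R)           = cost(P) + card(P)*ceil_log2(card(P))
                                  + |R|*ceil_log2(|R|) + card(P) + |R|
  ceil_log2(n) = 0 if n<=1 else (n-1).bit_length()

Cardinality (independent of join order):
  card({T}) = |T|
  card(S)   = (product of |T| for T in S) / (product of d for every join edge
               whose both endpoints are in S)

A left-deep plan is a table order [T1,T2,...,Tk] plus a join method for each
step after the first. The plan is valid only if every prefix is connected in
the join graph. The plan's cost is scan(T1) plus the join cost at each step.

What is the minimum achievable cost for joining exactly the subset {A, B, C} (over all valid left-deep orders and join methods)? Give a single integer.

15600

Selinger DP over subsets of {A,B,C}:
  {B}: scan cost=400, card=400
  {C}: scan cost=400, card=400
  {A}: scan cost=500, card=500
  {BC}: card=400; try (C,hash)→8000, (B,hash)→8000, (C,merge)→8400, (B,merge)→8400, (C,nl)→160400, (B,nl)→160400; best=8000 via (C,hash)
  {AB}: card=20000; try (B,hash)→8200, (A,merge)→9400, (B,merge)→9500, (A,hash)→9800, (A,nl_idx)→24000, (A,nl)→200400 …(+1); best=8200 via (B,hash)
  {AC}: card=40000; try (C,hash)→8200, (A,merge)→9400, (C,merge)→9500, (A,hash)→9800, (A,nl_idx)→44000, (A,nl)→200400 …(+1); best=8200 via (C,hash)
  {ABC}: card=4000; try (A,nl_idx)→15600, (A,merge)→17000, (A,hash)→17400, (C,hash)→35400, (B,hash)→55400, (A,nl)→208000 …(+4); best=15600 via (A,nl_idx)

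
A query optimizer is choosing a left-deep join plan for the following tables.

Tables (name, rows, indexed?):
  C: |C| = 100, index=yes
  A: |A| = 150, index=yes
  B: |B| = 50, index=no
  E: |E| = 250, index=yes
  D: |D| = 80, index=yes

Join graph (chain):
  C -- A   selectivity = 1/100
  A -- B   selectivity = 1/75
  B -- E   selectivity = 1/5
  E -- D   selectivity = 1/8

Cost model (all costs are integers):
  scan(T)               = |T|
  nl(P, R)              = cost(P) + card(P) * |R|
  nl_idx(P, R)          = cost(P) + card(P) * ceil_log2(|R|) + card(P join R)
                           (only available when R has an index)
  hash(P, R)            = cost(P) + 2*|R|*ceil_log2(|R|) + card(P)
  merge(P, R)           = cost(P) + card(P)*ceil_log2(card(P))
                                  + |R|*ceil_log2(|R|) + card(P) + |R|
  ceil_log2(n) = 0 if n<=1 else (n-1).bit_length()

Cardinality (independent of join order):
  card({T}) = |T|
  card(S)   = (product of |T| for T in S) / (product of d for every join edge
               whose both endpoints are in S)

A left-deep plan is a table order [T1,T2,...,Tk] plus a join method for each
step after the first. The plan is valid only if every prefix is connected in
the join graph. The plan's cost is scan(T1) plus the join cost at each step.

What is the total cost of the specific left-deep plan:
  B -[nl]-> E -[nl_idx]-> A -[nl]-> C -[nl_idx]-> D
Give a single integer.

622550

step 1: scan B: cost=50, card=50
step 2: join E via nl
    card(P join E) = 50*250/(5) = 2500
    cost = 50 + 50*250 = 12550
step 3: join A via nl_idx
    card(P join A) = 2500*150/(75) = 5000
    cost = 12550 + 2500*8 + 5000 = 37550
step 4: join C via nl
    card(P join C) = 5000*100/(100) = 5000
    cost = 37550 + 5000*100 = 537550
step 5: join D via nl_idx
    card(P join D) = 5000*80/(8) = 50000
    cost = 537550 + 5000*7 + 50000 = 622550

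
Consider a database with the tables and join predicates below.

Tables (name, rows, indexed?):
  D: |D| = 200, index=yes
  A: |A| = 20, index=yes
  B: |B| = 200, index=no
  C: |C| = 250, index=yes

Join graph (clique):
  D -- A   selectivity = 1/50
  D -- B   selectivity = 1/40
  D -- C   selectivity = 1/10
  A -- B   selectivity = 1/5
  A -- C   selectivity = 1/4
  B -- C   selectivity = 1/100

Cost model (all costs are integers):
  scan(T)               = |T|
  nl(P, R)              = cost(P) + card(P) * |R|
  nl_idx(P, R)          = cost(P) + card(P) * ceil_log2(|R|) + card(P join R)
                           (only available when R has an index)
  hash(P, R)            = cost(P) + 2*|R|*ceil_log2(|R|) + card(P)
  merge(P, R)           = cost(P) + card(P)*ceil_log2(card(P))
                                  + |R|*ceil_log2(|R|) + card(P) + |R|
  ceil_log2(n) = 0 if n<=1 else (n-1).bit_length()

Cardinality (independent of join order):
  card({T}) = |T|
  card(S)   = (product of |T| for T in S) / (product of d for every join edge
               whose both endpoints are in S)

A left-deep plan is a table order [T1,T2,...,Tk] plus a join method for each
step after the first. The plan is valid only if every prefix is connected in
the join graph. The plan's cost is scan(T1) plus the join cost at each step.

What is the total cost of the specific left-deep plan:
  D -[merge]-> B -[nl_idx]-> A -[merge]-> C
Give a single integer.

11770

step 1: scan D: cost=200, card=200
step 2: join B via merge
    card(P join B) = 200*200/(40) = 1000
    cost = 200 + 200*8 + 200*8 + 200 + 200 = 3800
step 3: join A via nl_idx
    card(P join A) = 1000*20/(50*5) = 80
    cost = 3800 + 1000*5 + 80 = 8880
step 4: join C via merge
    card(P join C) = 80*250/(10*4*100) = 5
    cost = 8880 + 80*7 + 250*8 + 80 + 250 = 11770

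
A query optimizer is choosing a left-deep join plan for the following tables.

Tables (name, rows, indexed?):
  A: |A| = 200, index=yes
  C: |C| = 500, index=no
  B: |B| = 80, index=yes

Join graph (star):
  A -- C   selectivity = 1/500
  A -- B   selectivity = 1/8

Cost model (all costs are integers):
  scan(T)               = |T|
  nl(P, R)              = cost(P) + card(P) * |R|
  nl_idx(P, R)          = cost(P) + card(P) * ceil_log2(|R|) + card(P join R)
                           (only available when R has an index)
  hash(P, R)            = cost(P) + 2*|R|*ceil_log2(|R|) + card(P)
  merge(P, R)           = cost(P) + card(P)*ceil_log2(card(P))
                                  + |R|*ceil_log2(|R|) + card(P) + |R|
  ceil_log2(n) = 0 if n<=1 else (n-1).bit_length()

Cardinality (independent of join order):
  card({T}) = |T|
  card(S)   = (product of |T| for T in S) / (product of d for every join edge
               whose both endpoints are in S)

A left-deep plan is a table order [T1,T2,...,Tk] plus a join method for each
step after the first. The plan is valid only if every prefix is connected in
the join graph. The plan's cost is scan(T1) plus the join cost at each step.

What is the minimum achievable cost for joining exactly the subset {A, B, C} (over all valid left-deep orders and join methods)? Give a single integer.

Selinger DP over subsets of {A,B,C}:
  {A}: scan cost=200, card=200
  {C}: scan cost=500, card=500
  {B}: scan cost=80, card=80
  {AC}: card=200; try (A,hash)→4200, (A,nl_idx)→4700, (C,merge)→7000, (A,merge)→7300, (C,hash)→9400, (C,nl)→100200 …(+1); best=4200 via (A,hash)
  {AB}: card=2000; try (B,hash)→1520, (A,merge)→2520, (B,merge)→2640, (A,nl_idx)→2720, (A,hash)→3360, (B,nl_idx)→3600 …(+2); best=1520 via (B,hash)
  {ABC}: card=2000; try (B,hash)→5520, (B,merge)→6640, (B,nl_idx)→7600, (C,hash)→12520, (B,nl)→20200, (C,merge)→30520 …(+1); best=5520 via (B,hash)

5520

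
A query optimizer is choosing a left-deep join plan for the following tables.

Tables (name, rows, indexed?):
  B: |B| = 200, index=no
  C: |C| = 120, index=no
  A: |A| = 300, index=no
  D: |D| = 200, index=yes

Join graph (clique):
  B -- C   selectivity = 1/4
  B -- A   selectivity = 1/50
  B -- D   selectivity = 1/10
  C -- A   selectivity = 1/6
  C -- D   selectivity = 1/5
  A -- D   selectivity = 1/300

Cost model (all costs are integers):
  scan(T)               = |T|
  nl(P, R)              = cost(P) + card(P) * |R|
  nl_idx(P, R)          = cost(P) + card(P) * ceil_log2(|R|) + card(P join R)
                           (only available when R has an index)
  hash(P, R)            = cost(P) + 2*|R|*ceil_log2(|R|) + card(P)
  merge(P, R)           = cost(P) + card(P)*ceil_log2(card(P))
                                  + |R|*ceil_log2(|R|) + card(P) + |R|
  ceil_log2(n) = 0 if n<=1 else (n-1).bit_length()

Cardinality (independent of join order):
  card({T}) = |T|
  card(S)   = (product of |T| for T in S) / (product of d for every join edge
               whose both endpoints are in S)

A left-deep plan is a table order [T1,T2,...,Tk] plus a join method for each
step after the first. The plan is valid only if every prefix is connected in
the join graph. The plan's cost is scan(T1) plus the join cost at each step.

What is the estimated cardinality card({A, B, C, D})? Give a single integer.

80

Tables in S: A(300), B(200), C(120), D(200)
Edges inside S: B-C(d=4), B-A(d=50), B-D(d=10), C-A(d=6), C-D(d=5), A-D(d=300)
numerator = 300 * 200 * 120 * 200 = 1440000000
denominator = 4 * 50 * 10 * 6 * 5 * 300 = 18000000
card(S) = 1440000000 / 18000000 = 80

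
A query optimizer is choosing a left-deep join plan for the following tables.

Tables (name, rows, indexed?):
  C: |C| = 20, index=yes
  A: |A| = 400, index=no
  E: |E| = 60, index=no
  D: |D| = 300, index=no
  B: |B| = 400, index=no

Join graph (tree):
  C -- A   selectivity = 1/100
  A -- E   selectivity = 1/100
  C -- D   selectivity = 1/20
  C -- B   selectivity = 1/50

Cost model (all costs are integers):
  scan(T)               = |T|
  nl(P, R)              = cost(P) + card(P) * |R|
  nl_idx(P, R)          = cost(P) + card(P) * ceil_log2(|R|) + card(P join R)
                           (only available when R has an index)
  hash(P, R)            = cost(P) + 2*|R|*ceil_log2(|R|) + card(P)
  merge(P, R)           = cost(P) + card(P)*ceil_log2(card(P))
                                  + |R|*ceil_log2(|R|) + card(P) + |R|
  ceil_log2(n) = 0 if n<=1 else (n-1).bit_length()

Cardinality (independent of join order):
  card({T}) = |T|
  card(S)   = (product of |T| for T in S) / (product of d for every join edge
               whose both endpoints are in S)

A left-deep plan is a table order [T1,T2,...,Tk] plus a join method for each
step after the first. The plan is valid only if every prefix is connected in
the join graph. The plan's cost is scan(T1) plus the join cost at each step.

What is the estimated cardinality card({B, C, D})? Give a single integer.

Tables in S: B(400), C(20), D(300)
Edges inside S: C-D(d=20), C-B(d=50)
numerator = 400 * 20 * 300 = 2400000
denominator = 20 * 50 = 1000
card(S) = 2400000 / 1000 = 2400

2400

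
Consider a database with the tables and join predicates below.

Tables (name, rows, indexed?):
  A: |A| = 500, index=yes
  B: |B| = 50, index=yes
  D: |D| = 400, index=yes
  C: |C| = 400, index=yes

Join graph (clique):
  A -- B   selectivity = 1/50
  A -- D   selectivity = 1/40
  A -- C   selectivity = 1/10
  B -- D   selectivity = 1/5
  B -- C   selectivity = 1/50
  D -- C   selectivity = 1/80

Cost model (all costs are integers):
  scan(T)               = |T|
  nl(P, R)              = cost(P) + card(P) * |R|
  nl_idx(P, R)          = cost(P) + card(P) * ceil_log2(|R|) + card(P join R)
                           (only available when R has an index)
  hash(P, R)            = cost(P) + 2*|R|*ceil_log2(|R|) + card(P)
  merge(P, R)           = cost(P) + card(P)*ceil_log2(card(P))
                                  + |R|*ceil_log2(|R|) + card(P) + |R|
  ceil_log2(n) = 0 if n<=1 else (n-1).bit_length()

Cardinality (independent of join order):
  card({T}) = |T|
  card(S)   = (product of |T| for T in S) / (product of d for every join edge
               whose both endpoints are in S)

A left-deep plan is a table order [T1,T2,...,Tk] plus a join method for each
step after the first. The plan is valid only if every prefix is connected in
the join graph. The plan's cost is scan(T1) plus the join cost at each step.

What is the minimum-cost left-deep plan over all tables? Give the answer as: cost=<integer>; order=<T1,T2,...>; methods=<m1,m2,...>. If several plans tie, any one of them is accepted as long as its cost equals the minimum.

cost=8510; order=B,C,A,D; methods=nl_idx,nl_idx,nl_idx

Selinger DP (subsets sized 1..n):
  {A}: scan cost=500, card=500
  {B}: scan cost=50, card=50
  {D}: scan cost=400, card=400
  {C}: scan cost=400, card=400
  {AB}: card=500; try (A,nl_idx)→1000, (B,hash)→1600, (B,nl_idx)→4000, (A,merge)→5400, (B,merge)→5850, (A,hash)→9100 …(+2); best=1000 via (A,nl_idx)
  {AD}: card=5000; try (D,hash)→8200, (A,nl_idx)→9000, (A,merge)→9400, (D,merge)→9500, (A,hash)→9800, (D,nl_idx)→10000 …(+2); best=8200 via (D,hash)
  {AC}: card=20000; try (C,hash)→8200, (A,merge)→9400, (C,merge)→9500, (A,hash)→9800, (A,nl_idx)→24000, (C,nl_idx)→25000 …(+2); best=8200 via (C,hash)
  {BD}: card=4000; try (B,hash)→1400, (D,merge)→4400, (D,nl_idx)→4500, (B,merge)→4750, (B,nl_idx)→6800, (D,hash)→7300 …(+2); best=1400 via (B,hash)
  {BC}: card=400; try (C,nl_idx)→900, (B,hash)→1400, (B,nl_idx)→3200, (C,merge)→4400, (B,merge)→4750, (C,hash)→7300 …(+2); best=900 via (C,nl_idx)
  {CD}: card=2000; try (D,nl_idx)→6000, (C,nl_idx)→6000, (D,hash)→8000, (C,hash)→8000, (D,merge)→8400, (C,merge)→8400 …(+2); best=6000 via (D,nl_idx)
  {ABD}: card=1000; try (D,nl_idx)→6500, (D,hash)→8700, (D,merge)→10000, (B,hash)→13800, (A,hash)→14400, (A,nl_idx)→38400 …(+6); best=6500 via (D,nl_idx)
  {ABC}: card=400; try (A,nl_idx)→4900, (C,nl_idx)→5900, (C,hash)→8700, (A,merge)→9900, (C,merge)→10000, (A,hash)→10300 …(+6); best=4900 via (A,nl_idx)
  {ACD}: card=2500; try (A,hash)→17000, (C,hash)→20400, (A,nl_idx)→26500, (A,merge)→35000, (D,hash)→35400, (C,nl_idx)→55700 …(+6); best=17000 via (A,hash)
  {BCD}: card=400; try (D,nl_idx)→4900, (D,hash)→8500, (B,hash)→8600, (D,merge)→8900, (C,hash)→12600, (B,nl_idx)→18400 …(+6); best=4900 via (D,nl_idx)
  {ABCD}: card=10; try (D,nl_idx)→8510, (A,nl_idx)→8510, (D,hash)→12500, (D,merge)→12900, (A,merge)→13900, (A,hash)→14300 …(+10); best=8510 via (D,nl_idx)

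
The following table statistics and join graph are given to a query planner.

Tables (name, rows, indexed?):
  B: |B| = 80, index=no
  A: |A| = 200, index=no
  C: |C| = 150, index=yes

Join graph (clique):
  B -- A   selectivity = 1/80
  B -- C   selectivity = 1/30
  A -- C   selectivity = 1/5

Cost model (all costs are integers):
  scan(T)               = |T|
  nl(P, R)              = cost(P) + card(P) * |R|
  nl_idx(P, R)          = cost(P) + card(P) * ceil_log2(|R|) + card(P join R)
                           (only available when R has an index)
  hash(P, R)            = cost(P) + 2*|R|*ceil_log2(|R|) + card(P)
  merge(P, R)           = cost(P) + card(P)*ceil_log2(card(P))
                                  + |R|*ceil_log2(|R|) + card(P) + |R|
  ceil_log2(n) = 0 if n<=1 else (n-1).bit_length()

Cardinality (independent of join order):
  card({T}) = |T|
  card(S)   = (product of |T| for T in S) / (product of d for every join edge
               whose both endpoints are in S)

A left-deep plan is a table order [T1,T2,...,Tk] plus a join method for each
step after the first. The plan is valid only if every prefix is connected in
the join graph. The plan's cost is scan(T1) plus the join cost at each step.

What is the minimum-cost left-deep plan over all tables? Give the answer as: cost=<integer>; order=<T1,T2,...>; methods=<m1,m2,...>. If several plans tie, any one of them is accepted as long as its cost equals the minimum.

cost=3320; order=A,B,C; methods=hash,nl_idx

Selinger DP (subsets sized 1..n):
  {B}: scan cost=80, card=80
  {A}: scan cost=200, card=200
  {C}: scan cost=150, card=150
  {AB}: card=200; try (B,hash)→1520, (A,merge)→2520, (B,merge)→2640, (A,hash)→3360, (A,nl)→16080, (B,nl)→16200; best=1520 via (B,hash)
  {BC}: card=400; try (C,nl_idx)→1120, (B,hash)→1420, (C,merge)→2070, (B,merge)→2140, (C,hash)→2560, (C,nl)→12080 …(+1); best=1120 via (C,nl_idx)
  {AC}: card=6000; try (C,hash)→2800, (A,merge)→3300, (C,merge)→3350, (A,hash)→3500, (C,nl_idx)→7800, (A,nl)→30150 …(+1); best=2800 via (C,hash)
  {ABC}: card=200; try (C,nl_idx)→3320, (C,hash)→4120, (C,merge)→4670, (A,hash)→4720, (A,merge)→6920, (B,hash)→9920 …(+4); best=3320 via (C,nl_idx)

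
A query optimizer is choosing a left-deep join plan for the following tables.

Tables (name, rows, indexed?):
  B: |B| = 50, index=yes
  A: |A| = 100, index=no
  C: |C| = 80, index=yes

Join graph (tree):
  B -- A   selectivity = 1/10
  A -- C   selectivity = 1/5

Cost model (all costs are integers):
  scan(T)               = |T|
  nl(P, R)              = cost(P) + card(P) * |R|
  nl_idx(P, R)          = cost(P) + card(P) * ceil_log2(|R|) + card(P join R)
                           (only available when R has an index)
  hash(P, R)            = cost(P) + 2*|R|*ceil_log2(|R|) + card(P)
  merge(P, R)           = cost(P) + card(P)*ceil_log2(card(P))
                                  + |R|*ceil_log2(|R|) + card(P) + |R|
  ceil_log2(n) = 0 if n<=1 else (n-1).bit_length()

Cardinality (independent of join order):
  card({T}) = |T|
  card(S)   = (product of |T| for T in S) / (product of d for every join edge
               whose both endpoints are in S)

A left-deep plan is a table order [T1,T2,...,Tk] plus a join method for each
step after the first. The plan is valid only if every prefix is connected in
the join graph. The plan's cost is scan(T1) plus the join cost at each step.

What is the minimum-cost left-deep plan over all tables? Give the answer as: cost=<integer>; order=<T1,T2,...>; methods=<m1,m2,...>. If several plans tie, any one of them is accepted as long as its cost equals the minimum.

Selinger DP (subsets sized 1..n):
  {B}: scan cost=50, card=50
  {A}: scan cost=100, card=100
  {C}: scan cost=80, card=80
  {AB}: card=500; try (B,hash)→800, (B,nl_idx)→1200, (A,merge)→1200, (B,merge)→1250, (A,hash)→1500, (A,nl)→5050 …(+1); best=800 via (B,hash)
  {AC}: card=1600; try (C,hash)→1320, (A,merge)→1520, (C,merge)→1540, (A,hash)→1560, (C,nl_idx)→2400, (A,nl)→8080 …(+1); best=1320 via (C,hash)
  {ABC}: card=8000; try (C,hash)→2420, (B,hash)→3520, (C,merge)→6440, (C,nl_idx)→12300, (B,nl_idx)→18920, (B,merge)→20870 …(+2); best=2420 via (C,hash)

cost=2420; order=A,B,C; methods=hash,hash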